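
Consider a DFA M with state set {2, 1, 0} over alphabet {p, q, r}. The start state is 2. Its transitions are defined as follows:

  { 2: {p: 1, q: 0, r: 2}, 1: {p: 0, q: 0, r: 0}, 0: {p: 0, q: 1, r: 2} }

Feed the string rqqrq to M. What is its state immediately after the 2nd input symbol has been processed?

Trace: 2 -r-> 2 -q-> 0
After 2 symbols: 0.

0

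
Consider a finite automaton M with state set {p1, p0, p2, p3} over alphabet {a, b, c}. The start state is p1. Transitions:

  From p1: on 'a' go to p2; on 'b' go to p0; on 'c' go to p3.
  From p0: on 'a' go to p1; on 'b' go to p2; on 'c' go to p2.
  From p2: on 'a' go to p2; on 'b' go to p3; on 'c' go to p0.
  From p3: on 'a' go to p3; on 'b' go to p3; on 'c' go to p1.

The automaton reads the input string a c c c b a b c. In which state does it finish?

Trace: p1 -a-> p2 -c-> p0 -c-> p2 -c-> p0 -b-> p2 -a-> p2 -b-> p3 -c-> p1

p1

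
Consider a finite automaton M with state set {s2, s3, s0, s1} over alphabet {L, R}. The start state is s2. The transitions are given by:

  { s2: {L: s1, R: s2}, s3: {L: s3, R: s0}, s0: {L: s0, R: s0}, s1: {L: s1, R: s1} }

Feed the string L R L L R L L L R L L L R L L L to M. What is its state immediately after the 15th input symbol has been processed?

s1

start at s2
read 'L': s2 → s1
read 'R': s1 → s1
read 'L': s1 → s1
read 'L': s1 → s1
read 'R': s1 → s1
read 'L': s1 → s1
read 'L': s1 → s1
read 'L': s1 → s1
read 'R': s1 → s1
read 'L': s1 → s1
read 'L': s1 → s1
read 'L': s1 → s1
read 'R': s1 → s1
read 'L': s1 → s1
read 'L': s1 → s1
After 15 symbols: s1.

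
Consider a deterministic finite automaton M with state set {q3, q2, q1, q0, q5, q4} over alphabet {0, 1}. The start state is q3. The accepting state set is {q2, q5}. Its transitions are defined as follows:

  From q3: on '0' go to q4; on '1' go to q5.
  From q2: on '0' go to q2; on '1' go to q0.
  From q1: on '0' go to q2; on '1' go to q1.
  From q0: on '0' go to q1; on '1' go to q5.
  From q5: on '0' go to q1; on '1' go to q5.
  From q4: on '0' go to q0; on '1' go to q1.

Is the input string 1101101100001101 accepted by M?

q3 → q5 → q5 → q1 → q1 → q1 → q2 → q0 → q5 → q1 → q2 → q2 → q2 → q0 → q5 → q1 → q1
End state q1 is not accepting.

No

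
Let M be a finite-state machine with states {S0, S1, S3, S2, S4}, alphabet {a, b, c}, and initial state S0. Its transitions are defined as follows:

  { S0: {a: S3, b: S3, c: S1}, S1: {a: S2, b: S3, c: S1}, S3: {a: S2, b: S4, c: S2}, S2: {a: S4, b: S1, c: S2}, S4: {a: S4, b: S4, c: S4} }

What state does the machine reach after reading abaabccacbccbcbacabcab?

S4

S0 → S3 → S4 → S4 → S4 → S4 → S4 → S4 → S4 → S4 → S4 → S4 → S4 → S4 → S4 → S4 → S4 → S4 → S4 → S4 → S4 → S4 → S4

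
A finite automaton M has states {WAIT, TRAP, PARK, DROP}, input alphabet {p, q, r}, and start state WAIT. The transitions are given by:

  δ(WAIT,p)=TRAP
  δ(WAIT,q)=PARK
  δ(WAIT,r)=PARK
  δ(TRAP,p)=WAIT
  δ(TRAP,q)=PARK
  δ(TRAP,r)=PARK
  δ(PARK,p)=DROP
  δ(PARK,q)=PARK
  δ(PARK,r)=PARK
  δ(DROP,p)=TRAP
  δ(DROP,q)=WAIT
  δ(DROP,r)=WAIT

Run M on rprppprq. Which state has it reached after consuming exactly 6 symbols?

start at WAIT
read 'r': WAIT → PARK
read 'p': PARK → DROP
read 'r': DROP → WAIT
read 'p': WAIT → TRAP
read 'p': TRAP → WAIT
read 'p': WAIT → TRAP
After 6 symbols: TRAP.

TRAP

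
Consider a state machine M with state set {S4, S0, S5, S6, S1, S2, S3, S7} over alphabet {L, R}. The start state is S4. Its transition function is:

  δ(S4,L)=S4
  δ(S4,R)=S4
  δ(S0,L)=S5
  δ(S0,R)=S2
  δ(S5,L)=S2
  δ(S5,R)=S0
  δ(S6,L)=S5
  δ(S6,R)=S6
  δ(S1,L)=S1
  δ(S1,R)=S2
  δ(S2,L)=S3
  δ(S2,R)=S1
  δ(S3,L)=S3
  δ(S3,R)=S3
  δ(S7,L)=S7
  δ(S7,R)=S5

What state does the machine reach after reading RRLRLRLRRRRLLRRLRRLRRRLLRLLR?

Trace: S4 -R-> S4 -R-> S4 -L-> S4 -R-> S4 -L-> S4 -R-> S4 -L-> S4 -R-> S4 -R-> S4 -R-> S4 -R-> S4 -L-> S4 -L-> S4 -R-> S4 -R-> S4 -L-> S4 -R-> S4 -R-> S4 -L-> S4 -R-> S4 -R-> S4 -R-> S4 -L-> S4 -L-> S4 -R-> S4 -L-> S4 -L-> S4 -R-> S4

S4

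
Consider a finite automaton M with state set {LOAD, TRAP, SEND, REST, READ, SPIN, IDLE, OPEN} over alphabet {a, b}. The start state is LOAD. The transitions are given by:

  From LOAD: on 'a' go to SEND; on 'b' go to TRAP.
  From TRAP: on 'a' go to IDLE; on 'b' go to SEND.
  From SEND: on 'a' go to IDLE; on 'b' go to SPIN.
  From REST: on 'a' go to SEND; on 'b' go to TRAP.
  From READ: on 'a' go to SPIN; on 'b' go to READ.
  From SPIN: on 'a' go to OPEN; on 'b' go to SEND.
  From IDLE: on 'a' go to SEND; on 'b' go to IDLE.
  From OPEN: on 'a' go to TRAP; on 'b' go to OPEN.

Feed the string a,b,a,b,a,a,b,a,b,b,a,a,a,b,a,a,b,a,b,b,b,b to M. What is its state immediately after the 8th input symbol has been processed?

LOAD → SEND → SPIN → OPEN → OPEN → TRAP → IDLE → IDLE → SEND
After 8 symbols: SEND.

SEND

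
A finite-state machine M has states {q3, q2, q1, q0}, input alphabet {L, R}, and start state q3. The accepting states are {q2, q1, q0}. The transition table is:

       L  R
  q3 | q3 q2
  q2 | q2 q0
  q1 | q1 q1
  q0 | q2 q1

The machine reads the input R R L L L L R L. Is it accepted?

Yes

Trace: q3 -R-> q2 -R-> q0 -L-> q2 -L-> q2 -L-> q2 -L-> q2 -R-> q0 -L-> q2
End state q2 is accepting.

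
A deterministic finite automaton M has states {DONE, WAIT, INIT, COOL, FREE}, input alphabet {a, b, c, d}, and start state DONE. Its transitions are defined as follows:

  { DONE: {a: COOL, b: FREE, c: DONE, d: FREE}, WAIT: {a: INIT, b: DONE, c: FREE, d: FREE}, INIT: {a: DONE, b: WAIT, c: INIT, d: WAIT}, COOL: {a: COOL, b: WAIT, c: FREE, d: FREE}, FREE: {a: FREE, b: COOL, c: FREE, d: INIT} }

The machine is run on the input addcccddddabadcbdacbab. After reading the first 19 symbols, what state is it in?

start at DONE
read 'a': DONE → COOL
read 'd': COOL → FREE
read 'd': FREE → INIT
read 'c': INIT → INIT
read 'c': INIT → INIT
read 'c': INIT → INIT
read 'd': INIT → WAIT
read 'd': WAIT → FREE
read 'd': FREE → INIT
read 'd': INIT → WAIT
read 'a': WAIT → INIT
read 'b': INIT → WAIT
read 'a': WAIT → INIT
read 'd': INIT → WAIT
read 'c': WAIT → FREE
read 'b': FREE → COOL
read 'd': COOL → FREE
read 'a': FREE → FREE
read 'c': FREE → FREE
After 19 symbols: FREE.

FREE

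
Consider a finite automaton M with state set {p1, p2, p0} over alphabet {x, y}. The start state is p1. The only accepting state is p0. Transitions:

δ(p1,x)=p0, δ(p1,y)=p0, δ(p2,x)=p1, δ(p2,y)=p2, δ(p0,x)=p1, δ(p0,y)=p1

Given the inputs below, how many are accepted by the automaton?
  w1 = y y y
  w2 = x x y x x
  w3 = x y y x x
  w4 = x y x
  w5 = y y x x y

5

w1:
  start at p1
  read 'y': p1 → p0
  read 'y': p0 → p1
  read 'y': p1 → p0
  end p0, accepted
w2:
  start at p1
  read 'x': p1 → p0
  read 'x': p0 → p1
  read 'y': p1 → p0
  read 'x': p0 → p1
  read 'x': p1 → p0
  end p0, accepted
w3:
  start at p1
  read 'x': p1 → p0
  read 'y': p0 → p1
  read 'y': p1 → p0
  read 'x': p0 → p1
  read 'x': p1 → p0
  end p0, accepted
w4:
  start at p1
  read 'x': p1 → p0
  read 'y': p0 → p1
  read 'x': p1 → p0
  end p0, accepted
w5:
  start at p1
  read 'y': p1 → p0
  read 'y': p0 → p1
  read 'x': p1 → p0
  read 'x': p0 → p1
  read 'y': p1 → p0
  end p0, accepted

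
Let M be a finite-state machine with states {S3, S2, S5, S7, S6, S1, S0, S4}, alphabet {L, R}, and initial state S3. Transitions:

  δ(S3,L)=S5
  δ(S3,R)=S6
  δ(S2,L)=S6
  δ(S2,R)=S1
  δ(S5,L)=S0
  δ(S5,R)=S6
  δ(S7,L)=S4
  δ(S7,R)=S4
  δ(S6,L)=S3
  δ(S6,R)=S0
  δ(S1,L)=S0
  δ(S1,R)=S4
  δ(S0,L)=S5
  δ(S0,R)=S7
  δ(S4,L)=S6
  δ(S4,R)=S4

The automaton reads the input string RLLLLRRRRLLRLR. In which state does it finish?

S6

Trace: S3 -R-> S6 -L-> S3 -L-> S5 -L-> S0 -L-> S5 -R-> S6 -R-> S0 -R-> S7 -R-> S4 -L-> S6 -L-> S3 -R-> S6 -L-> S3 -R-> S6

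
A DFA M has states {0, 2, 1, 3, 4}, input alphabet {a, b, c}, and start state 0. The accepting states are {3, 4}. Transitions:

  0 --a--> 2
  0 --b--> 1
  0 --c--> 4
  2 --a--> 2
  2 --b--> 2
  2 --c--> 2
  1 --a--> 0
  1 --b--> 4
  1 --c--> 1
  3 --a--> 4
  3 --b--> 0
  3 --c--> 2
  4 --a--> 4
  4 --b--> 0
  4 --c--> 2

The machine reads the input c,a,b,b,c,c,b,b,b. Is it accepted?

0 → 4 → 4 → 0 → 1 → 1 → 1 → 4 → 0 → 1
End state 1 is not accepting.

No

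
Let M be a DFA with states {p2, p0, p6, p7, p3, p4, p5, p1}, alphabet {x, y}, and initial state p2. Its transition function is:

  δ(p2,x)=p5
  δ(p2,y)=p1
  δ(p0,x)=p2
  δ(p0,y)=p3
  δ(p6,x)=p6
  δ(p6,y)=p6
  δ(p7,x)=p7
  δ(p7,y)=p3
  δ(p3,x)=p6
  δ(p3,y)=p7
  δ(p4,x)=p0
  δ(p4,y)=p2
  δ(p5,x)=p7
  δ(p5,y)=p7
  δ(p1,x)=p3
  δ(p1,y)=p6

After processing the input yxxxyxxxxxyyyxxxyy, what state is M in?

p6

Trace: p2 -y-> p1 -x-> p3 -x-> p6 -x-> p6 -y-> p6 -x-> p6 -x-> p6 -x-> p6 -x-> p6 -x-> p6 -y-> p6 -y-> p6 -y-> p6 -x-> p6 -x-> p6 -x-> p6 -y-> p6 -y-> p6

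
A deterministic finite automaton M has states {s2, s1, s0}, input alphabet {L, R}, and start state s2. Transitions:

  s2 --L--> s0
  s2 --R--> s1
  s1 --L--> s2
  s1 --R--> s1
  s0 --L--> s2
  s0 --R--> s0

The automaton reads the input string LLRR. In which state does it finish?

Trace: s2 -L-> s0 -L-> s2 -R-> s1 -R-> s1

s1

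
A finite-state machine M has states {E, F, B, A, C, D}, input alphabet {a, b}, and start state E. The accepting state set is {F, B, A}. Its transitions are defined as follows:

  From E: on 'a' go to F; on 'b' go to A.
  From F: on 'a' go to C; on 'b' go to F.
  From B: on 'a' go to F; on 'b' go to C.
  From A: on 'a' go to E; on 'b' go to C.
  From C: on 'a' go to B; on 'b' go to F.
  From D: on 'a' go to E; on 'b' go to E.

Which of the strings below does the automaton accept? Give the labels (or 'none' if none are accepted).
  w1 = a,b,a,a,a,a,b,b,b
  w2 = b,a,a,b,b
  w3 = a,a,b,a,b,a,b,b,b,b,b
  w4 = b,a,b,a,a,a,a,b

w1, w2, w3

w1:
  start at E
  read 'a': E → F
  read 'b': F → F
  read 'a': F → C
  read 'a': C → B
  read 'a': B → F
  read 'a': F → C
  read 'b': C → F
  read 'b': F → F
  read 'b': F → F
  end F, accepted
w2:
  start at E
  read 'b': E → A
  read 'a': A → E
  read 'a': E → F
  read 'b': F → F
  read 'b': F → F
  end F, accepted
w3:
  start at E
  read 'a': E → F
  read 'a': F → C
  read 'b': C → F
  read 'a': F → C
  read 'b': C → F
  read 'a': F → C
  read 'b': C → F
  read 'b': F → F
  read 'b': F → F
  read 'b': F → F
  read 'b': F → F
  end F, accepted
w4:
  start at E
  read 'b': E → A
  read 'a': A → E
  read 'b': E → A
  read 'a': A → E
  read 'a': E → F
  read 'a': F → C
  read 'a': C → B
  read 'b': B → C
  end C, rejected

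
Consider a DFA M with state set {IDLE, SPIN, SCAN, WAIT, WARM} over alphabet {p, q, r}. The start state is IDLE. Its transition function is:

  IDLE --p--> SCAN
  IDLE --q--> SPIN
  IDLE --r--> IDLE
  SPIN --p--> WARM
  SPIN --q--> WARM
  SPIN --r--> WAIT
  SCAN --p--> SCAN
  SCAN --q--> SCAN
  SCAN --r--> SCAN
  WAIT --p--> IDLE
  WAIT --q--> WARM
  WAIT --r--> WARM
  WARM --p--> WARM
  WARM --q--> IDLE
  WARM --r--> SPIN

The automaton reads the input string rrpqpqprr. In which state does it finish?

SCAN

Trace: IDLE -r-> IDLE -r-> IDLE -p-> SCAN -q-> SCAN -p-> SCAN -q-> SCAN -p-> SCAN -r-> SCAN -r-> SCAN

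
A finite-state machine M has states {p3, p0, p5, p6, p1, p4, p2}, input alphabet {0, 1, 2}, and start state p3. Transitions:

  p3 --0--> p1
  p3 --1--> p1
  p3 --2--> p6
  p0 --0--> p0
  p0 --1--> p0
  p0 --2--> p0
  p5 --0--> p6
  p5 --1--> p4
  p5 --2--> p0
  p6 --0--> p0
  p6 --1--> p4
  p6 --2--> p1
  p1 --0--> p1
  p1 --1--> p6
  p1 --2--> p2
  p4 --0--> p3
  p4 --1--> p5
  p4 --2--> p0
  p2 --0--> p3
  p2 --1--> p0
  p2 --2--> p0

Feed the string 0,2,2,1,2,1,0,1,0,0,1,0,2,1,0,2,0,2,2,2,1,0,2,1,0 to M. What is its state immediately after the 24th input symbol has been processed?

p0

p3 → p1 → p2 → p0 → p0 → p0 → p0 → p0 → p0 → p0 → p0 → p0 → p0 → p0 → p0 → p0 → p0 → p0 → p0 → p0 → p0 → p0 → p0 → p0 → p0
After 24 symbols: p0.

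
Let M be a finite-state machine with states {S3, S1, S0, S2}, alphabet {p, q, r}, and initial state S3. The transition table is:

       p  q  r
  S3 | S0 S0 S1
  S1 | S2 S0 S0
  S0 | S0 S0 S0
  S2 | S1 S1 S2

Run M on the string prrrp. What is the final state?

start at S3
read 'p': S3 → S0
read 'r': S0 → S0
read 'r': S0 → S0
read 'r': S0 → S0
read 'p': S0 → S0

S0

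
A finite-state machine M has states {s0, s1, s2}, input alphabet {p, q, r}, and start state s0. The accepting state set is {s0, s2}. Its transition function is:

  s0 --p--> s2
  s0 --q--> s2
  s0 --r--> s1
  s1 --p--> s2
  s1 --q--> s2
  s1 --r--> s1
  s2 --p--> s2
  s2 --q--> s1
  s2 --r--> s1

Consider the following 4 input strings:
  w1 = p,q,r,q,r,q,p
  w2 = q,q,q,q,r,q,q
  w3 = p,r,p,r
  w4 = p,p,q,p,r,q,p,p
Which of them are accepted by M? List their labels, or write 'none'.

w1, w4

w1: s0 → s2 → s1 → s1 → s2 → s1 → s2 → s2  → end s2, accepted
w2: s0 → s2 → s1 → s2 → s1 → s1 → s2 → s1  → end s1, rejected
w3: s0 → s2 → s1 → s2 → s1  → end s1, rejected
w4: s0 → s2 → s2 → s1 → s2 → s1 → s2 → s2 → s2  → end s2, accepted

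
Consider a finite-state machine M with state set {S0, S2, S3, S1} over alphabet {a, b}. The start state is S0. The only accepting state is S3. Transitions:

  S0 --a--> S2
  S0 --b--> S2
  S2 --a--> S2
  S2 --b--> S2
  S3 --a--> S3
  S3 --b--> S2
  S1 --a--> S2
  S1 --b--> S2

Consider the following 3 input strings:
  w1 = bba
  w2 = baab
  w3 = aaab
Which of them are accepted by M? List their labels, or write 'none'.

w1: Trace: S0 -b-> S2 -b-> S2 -a-> S2  → end S2, rejected
w2: Trace: S0 -b-> S2 -a-> S2 -a-> S2 -b-> S2  → end S2, rejected
w3: Trace: S0 -a-> S2 -a-> S2 -a-> S2 -b-> S2  → end S2, rejected

none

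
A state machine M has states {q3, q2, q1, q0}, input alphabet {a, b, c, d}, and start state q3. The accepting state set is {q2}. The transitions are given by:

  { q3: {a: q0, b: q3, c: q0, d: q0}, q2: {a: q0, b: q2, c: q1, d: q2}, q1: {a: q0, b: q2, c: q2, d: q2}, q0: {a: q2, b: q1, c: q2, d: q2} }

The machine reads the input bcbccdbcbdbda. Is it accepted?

Trace: q3 -b-> q3 -c-> q0 -b-> q1 -c-> q2 -c-> q1 -d-> q2 -b-> q2 -c-> q1 -b-> q2 -d-> q2 -b-> q2 -d-> q2 -a-> q0
End state q0 is not accepting.

No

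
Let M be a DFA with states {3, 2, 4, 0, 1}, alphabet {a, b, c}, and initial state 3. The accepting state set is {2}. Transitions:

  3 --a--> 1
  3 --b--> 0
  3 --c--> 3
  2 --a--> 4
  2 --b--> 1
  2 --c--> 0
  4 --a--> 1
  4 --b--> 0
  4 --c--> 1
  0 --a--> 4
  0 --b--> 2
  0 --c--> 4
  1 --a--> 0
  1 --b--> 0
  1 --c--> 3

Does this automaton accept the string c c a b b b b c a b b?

start at 3
read 'c': 3 → 3
read 'c': 3 → 3
read 'a': 3 → 1
read 'b': 1 → 0
read 'b': 0 → 2
read 'b': 2 → 1
read 'b': 1 → 0
read 'c': 0 → 4
read 'a': 4 → 1
read 'b': 1 → 0
read 'b': 0 → 2
End state 2 is accepting.

Yes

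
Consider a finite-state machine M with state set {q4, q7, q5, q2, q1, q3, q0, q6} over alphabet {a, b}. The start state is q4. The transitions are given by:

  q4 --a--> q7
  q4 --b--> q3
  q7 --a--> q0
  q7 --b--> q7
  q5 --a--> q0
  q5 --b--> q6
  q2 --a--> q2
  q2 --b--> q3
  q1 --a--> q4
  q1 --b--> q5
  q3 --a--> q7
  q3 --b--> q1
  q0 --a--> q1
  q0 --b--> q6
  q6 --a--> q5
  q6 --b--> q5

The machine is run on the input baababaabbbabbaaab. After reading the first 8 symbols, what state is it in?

q0

q4 → q3 → q7 → q0 → q6 → q5 → q6 → q5 → q0
After 8 symbols: q0.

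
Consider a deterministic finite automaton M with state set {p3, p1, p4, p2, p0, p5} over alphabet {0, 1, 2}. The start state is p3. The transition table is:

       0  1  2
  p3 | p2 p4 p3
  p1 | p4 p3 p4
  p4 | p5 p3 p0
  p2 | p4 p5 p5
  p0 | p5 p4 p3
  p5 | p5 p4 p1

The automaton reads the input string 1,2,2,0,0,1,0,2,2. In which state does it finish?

Trace: p3 -1-> p4 -2-> p0 -2-> p3 -0-> p2 -0-> p4 -1-> p3 -0-> p2 -2-> p5 -2-> p1

p1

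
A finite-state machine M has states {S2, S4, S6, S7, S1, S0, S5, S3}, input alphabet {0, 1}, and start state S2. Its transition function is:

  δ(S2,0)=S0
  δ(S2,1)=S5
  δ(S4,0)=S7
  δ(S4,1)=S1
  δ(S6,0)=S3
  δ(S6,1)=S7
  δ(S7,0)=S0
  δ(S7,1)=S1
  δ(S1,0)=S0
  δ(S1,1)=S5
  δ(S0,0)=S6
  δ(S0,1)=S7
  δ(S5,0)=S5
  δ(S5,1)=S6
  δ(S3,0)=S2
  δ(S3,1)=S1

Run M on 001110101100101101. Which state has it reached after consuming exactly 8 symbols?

S2 → S0 → S6 → S7 → S1 → S5 → S5 → S6 → S3
After 8 symbols: S3.

S3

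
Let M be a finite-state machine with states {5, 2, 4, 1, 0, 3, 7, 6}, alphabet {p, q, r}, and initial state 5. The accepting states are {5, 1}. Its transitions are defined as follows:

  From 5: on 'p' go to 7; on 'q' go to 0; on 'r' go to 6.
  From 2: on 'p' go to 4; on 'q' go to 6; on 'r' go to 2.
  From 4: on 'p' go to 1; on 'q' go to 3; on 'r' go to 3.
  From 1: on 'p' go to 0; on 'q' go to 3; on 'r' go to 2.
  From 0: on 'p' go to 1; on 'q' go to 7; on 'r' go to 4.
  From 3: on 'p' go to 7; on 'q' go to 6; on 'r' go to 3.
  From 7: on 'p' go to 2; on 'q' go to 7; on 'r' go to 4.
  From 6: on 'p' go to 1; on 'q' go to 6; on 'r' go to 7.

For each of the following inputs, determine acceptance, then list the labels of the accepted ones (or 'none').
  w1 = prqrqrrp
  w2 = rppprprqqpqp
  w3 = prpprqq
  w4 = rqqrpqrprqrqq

w1:
  start at 5
  read 'p': 5 → 7
  read 'r': 7 → 4
  read 'q': 4 → 3
  read 'r': 3 → 3
  read 'q': 3 → 6
  read 'r': 6 → 7
  read 'r': 7 → 4
  read 'p': 4 → 1
  end 1, accepted
w2:
  start at 5
  read 'r': 5 → 6
  read 'p': 6 → 1
  read 'p': 1 → 0
  read 'p': 0 → 1
  read 'r': 1 → 2
  read 'p': 2 → 4
  read 'r': 4 → 3
  read 'q': 3 → 6
  read 'q': 6 → 6
  read 'p': 6 → 1
  read 'q': 1 → 3
  read 'p': 3 → 7
  end 7, rejected
w3:
  start at 5
  read 'p': 5 → 7
  read 'r': 7 → 4
  read 'p': 4 → 1
  read 'p': 1 → 0
  read 'r': 0 → 4
  read 'q': 4 → 3
  read 'q': 3 → 6
  end 6, rejected
w4:
  start at 5
  read 'r': 5 → 6
  read 'q': 6 → 6
  read 'q': 6 → 6
  read 'r': 6 → 7
  read 'p': 7 → 2
  read 'q': 2 → 6
  read 'r': 6 → 7
  read 'p': 7 → 2
  read 'r': 2 → 2
  read 'q': 2 → 6
  read 'r': 6 → 7
  read 'q': 7 → 7
  read 'q': 7 → 7
  end 7, rejected

w1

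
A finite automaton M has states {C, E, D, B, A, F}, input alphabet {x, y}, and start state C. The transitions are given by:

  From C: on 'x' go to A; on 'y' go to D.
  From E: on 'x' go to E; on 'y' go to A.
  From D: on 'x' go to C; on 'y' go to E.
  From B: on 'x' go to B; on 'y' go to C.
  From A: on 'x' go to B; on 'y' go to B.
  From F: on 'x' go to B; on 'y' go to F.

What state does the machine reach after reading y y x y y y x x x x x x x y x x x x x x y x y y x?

start at C
read 'y': C → D
read 'y': D → E
read 'x': E → E
read 'y': E → A
read 'y': A → B
read 'y': B → C
read 'x': C → A
read 'x': A → B
read 'x': B → B
read 'x': B → B
read 'x': B → B
read 'x': B → B
read 'x': B → B
read 'y': B → C
read 'x': C → A
read 'x': A → B
read 'x': B → B
read 'x': B → B
read 'x': B → B
read 'x': B → B
read 'y': B → C
read 'x': C → A
read 'y': A → B
read 'y': B → C
read 'x': C → A

A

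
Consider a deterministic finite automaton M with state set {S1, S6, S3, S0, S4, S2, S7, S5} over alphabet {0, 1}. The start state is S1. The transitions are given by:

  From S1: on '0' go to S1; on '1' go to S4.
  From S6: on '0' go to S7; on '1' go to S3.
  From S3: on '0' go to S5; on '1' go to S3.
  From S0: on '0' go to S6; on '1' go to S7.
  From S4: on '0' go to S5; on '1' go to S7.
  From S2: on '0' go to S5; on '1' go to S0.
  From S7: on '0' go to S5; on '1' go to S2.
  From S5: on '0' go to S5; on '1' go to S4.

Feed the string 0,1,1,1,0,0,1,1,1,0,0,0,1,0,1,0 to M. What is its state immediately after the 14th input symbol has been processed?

S5

Trace: S1 -0-> S1 -1-> S4 -1-> S7 -1-> S2 -0-> S5 -0-> S5 -1-> S4 -1-> S7 -1-> S2 -0-> S5 -0-> S5 -0-> S5 -1-> S4 -0-> S5
After 14 symbols: S5.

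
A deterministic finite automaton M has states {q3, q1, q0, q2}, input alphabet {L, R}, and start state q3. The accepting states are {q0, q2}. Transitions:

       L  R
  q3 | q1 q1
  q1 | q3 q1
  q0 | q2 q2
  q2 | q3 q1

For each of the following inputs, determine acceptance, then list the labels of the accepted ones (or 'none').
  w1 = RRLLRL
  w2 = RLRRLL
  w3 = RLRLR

none

w1: Trace: q3 -R-> q1 -R-> q1 -L-> q3 -L-> q1 -R-> q1 -L-> q3  → end q3, rejected
w2: Trace: q3 -R-> q1 -L-> q3 -R-> q1 -R-> q1 -L-> q3 -L-> q1  → end q1, rejected
w3: Trace: q3 -R-> q1 -L-> q3 -R-> q1 -L-> q3 -R-> q1  → end q1, rejected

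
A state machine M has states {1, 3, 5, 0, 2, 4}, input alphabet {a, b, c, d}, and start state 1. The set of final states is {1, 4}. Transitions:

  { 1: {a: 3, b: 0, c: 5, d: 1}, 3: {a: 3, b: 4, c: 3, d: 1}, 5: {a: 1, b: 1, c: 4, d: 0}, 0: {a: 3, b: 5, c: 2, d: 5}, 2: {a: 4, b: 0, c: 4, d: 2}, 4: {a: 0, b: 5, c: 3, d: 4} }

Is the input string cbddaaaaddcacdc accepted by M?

Trace: 1 -c-> 5 -b-> 1 -d-> 1 -d-> 1 -a-> 3 -a-> 3 -a-> 3 -a-> 3 -d-> 1 -d-> 1 -c-> 5 -a-> 1 -c-> 5 -d-> 0 -c-> 2
End state 2 is not accepting.

No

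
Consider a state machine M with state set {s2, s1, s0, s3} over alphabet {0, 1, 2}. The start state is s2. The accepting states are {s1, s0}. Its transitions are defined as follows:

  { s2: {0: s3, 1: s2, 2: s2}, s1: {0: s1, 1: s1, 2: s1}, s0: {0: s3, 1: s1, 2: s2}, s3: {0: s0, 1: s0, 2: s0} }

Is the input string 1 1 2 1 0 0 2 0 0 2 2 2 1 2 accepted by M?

No

start at s2
read '1': s2 → s2
read '1': s2 → s2
read '2': s2 → s2
read '1': s2 → s2
read '0': s2 → s3
read '0': s3 → s0
read '2': s0 → s2
read '0': s2 → s3
read '0': s3 → s0
read '2': s0 → s2
read '2': s2 → s2
read '2': s2 → s2
read '1': s2 → s2
read '2': s2 → s2
End state s2 is not accepting.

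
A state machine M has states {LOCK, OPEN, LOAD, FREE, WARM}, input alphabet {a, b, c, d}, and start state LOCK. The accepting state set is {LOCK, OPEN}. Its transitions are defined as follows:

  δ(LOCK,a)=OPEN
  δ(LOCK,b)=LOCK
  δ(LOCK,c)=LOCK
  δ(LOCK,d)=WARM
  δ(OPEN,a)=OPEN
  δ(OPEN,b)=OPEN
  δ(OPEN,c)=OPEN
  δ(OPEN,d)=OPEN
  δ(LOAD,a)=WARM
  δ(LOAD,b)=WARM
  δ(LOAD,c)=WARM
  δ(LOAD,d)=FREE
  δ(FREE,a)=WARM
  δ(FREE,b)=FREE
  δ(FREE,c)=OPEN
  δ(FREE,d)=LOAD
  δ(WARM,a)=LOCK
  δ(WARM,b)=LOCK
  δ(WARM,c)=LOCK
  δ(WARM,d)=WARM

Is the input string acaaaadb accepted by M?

Yes

start at LOCK
read 'a': LOCK → OPEN
read 'c': OPEN → OPEN
read 'a': OPEN → OPEN
read 'a': OPEN → OPEN
read 'a': OPEN → OPEN
read 'a': OPEN → OPEN
read 'd': OPEN → OPEN
read 'b': OPEN → OPEN
End state OPEN is accepting.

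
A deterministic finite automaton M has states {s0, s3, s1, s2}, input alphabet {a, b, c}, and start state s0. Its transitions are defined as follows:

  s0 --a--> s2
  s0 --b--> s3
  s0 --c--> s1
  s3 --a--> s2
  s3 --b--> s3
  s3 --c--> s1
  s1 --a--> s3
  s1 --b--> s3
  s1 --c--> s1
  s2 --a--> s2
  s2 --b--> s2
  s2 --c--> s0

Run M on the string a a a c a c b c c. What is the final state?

s1

Trace: s0 -a-> s2 -a-> s2 -a-> s2 -c-> s0 -a-> s2 -c-> s0 -b-> s3 -c-> s1 -c-> s1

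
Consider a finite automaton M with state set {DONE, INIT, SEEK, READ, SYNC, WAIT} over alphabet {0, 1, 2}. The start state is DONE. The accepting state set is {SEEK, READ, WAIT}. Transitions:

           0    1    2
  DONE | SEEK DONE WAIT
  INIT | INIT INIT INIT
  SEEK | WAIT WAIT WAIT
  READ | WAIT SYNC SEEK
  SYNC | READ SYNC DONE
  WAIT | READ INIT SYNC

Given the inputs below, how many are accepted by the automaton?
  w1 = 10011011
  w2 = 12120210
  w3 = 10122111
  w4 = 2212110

1

w1: DONE → DONE → SEEK → WAIT → INIT → INIT → INIT → INIT → INIT  → end INIT, rejected
w2: DONE → DONE → WAIT → INIT → INIT → INIT → INIT → INIT → INIT  → end INIT, rejected
w3: DONE → DONE → SEEK → WAIT → SYNC → DONE → DONE → DONE → DONE  → end DONE, rejected
w4: DONE → WAIT → SYNC → SYNC → DONE → DONE → DONE → SEEK  → end SEEK, accepted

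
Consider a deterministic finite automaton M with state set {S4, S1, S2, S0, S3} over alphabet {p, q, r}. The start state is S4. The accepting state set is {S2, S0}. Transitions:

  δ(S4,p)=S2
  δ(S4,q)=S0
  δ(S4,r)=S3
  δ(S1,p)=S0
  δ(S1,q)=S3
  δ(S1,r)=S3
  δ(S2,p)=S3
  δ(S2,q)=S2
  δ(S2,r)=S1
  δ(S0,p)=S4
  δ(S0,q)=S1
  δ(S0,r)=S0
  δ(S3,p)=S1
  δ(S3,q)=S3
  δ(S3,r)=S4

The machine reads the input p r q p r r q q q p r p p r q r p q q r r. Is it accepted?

No

S4 → S2 → S1 → S3 → S1 → S3 → S4 → S0 → S1 → S3 → S1 → S3 → S1 → S0 → S0 → S1 → S3 → S1 → S3 → S3 → S4 → S3
End state S3 is not accepting.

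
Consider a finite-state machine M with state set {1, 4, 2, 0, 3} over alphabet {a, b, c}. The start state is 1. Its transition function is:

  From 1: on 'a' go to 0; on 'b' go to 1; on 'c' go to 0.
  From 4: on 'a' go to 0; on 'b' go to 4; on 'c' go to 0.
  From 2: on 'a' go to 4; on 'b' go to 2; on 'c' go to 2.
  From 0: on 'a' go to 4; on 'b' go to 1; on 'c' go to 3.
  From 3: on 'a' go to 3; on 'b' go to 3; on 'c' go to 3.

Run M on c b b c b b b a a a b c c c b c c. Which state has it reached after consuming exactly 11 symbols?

1

1 → 0 → 1 → 1 → 0 → 1 → 1 → 1 → 0 → 4 → 0 → 1
After 11 symbols: 1.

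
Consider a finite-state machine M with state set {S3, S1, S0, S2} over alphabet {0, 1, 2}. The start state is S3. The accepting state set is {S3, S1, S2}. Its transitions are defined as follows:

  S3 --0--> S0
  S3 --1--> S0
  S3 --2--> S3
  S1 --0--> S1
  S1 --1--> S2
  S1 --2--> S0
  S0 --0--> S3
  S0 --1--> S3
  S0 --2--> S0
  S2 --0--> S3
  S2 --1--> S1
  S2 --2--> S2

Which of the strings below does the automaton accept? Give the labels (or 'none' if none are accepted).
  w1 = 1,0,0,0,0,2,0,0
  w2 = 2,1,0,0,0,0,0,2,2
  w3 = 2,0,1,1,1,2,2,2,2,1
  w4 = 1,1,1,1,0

w2

w1: Trace: S3 -1-> S0 -0-> S3 -0-> S0 -0-> S3 -0-> S0 -2-> S0 -0-> S3 -0-> S0  → end S0, rejected
w2: Trace: S3 -2-> S3 -1-> S0 -0-> S3 -0-> S0 -0-> S3 -0-> S0 -0-> S3 -2-> S3 -2-> S3  → end S3, accepted
w3: Trace: S3 -2-> S3 -0-> S0 -1-> S3 -1-> S0 -1-> S3 -2-> S3 -2-> S3 -2-> S3 -2-> S3 -1-> S0  → end S0, rejected
w4: Trace: S3 -1-> S0 -1-> S3 -1-> S0 -1-> S3 -0-> S0  → end S0, rejected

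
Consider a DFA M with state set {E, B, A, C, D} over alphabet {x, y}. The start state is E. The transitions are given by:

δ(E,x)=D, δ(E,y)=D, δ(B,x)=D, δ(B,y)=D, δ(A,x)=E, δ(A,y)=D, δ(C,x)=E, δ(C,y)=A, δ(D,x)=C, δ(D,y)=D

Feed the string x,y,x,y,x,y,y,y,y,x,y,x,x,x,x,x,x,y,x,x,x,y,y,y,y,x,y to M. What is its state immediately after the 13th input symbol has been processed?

Trace: E -x-> D -y-> D -x-> C -y-> A -x-> E -y-> D -y-> D -y-> D -y-> D -x-> C -y-> A -x-> E -x-> D
After 13 symbols: D.

D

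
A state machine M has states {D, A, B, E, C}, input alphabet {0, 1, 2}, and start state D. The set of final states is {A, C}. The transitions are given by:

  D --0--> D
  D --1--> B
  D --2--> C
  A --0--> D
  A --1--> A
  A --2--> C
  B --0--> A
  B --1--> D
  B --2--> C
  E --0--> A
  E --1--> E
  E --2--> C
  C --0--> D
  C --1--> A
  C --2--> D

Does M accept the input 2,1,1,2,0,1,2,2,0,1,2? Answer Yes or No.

Yes

start at D
read '2': D → C
read '1': C → A
read '1': A → A
read '2': A → C
read '0': C → D
read '1': D → B
read '2': B → C
read '2': C → D
read '0': D → D
read '1': D → B
read '2': B → C
End state C is accepting.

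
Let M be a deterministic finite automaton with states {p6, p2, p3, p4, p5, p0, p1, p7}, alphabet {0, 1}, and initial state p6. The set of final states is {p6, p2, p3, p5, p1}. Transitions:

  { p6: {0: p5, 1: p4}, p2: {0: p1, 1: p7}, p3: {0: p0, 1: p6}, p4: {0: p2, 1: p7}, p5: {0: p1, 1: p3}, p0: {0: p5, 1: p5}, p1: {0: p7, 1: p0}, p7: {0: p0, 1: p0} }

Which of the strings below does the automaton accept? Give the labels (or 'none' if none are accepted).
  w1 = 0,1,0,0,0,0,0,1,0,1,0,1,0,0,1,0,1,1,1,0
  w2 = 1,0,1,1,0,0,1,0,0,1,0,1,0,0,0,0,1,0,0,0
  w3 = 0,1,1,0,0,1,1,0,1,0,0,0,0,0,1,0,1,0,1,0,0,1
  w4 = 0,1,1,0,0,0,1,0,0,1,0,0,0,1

w1

w1:
  start at p6
  read '0': p6 → p5
  read '1': p5 → p3
  read '0': p3 → p0
  read '0': p0 → p5
  read '0': p5 → p1
  read '0': p1 → p7
  read '0': p7 → p0
  read '1': p0 → p5
  read '0': p5 → p1
  read '1': p1 → p0
  read '0': p0 → p5
  read '1': p5 → p3
  read '0': p3 → p0
  read '0': p0 → p5
  read '1': p5 → p3
  read '0': p3 → p0
  read '1': p0 → p5
  read '1': p5 → p3
  read '1': p3 → p6
  read '0': p6 → p5
  end p5, accepted
w2:
  start at p6
  read '1': p6 → p4
  read '0': p4 → p2
  read '1': p2 → p7
  read '1': p7 → p0
  read '0': p0 → p5
  read '0': p5 → p1
  read '1': p1 → p0
  read '0': p0 → p5
  read '0': p5 → p1
  read '1': p1 → p0
  read '0': p0 → p5
  read '1': p5 → p3
  read '0': p3 → p0
  read '0': p0 → p5
  read '0': p5 → p1
  read '0': p1 → p7
  read '1': p7 → p0
  read '0': p0 → p5
  read '0': p5 → p1
  read '0': p1 → p7
  end p7, rejected
w3:
  start at p6
  read '0': p6 → p5
  read '1': p5 → p3
  read '1': p3 → p6
  read '0': p6 → p5
  read '0': p5 → p1
  read '1': p1 → p0
  read '1': p0 → p5
  read '0': p5 → p1
  read '1': p1 → p0
  read '0': p0 → p5
  read '0': p5 → p1
  read '0': p1 → p7
  read '0': p7 → p0
  read '0': p0 → p5
  read '1': p5 → p3
  read '0': p3 → p0
  read '1': p0 → p5
  read '0': p5 → p1
  read '1': p1 → p0
  read '0': p0 → p5
  read '0': p5 → p1
  read '1': p1 → p0
  end p0, rejected
w4:
  start at p6
  read '0': p6 → p5
  read '1': p5 → p3
  read '1': p3 → p6
  read '0': p6 → p5
  read '0': p5 → p1
  read '0': p1 → p7
  read '1': p7 → p0
  read '0': p0 → p5
  read '0': p5 → p1
  read '1': p1 → p0
  read '0': p0 → p5
  read '0': p5 → p1
  read '0': p1 → p7
  read '1': p7 → p0
  end p0, rejected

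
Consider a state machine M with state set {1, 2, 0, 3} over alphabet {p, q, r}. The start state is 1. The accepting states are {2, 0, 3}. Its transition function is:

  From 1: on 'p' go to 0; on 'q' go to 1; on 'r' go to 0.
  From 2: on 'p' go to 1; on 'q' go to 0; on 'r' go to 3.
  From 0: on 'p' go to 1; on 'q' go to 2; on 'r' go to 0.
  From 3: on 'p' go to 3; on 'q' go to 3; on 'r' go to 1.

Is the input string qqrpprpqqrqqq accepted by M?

Trace: 1 -q-> 1 -q-> 1 -r-> 0 -p-> 1 -p-> 0 -r-> 0 -p-> 1 -q-> 1 -q-> 1 -r-> 0 -q-> 2 -q-> 0 -q-> 2
End state 2 is accepting.

Yes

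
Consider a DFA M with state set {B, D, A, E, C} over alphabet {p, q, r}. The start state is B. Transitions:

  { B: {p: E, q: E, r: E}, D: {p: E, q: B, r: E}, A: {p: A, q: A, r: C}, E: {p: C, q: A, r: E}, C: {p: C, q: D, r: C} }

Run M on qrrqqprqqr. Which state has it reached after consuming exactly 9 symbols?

B → E → E → E → A → A → A → C → D → B
After 9 symbols: B.

B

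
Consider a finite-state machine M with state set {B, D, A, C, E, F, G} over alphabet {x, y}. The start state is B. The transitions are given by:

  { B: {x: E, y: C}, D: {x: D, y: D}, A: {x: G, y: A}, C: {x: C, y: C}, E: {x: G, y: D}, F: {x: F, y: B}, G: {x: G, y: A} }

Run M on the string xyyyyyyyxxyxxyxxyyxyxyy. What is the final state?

D

Trace: B -x-> E -y-> D -y-> D -y-> D -y-> D -y-> D -y-> D -y-> D -x-> D -x-> D -y-> D -x-> D -x-> D -y-> D -x-> D -x-> D -y-> D -y-> D -x-> D -y-> D -x-> D -y-> D -y-> D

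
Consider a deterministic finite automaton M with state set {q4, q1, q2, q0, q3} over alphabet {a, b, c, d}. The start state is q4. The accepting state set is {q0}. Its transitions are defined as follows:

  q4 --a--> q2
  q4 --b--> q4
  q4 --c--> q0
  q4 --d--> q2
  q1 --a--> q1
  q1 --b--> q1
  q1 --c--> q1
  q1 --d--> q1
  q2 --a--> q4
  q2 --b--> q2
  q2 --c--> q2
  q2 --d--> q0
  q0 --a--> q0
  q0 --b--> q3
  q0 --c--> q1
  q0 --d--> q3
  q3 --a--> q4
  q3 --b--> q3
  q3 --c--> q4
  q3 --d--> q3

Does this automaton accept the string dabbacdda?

No

start at q4
read 'd': q4 → q2
read 'a': q2 → q4
read 'b': q4 → q4
read 'b': q4 → q4
read 'a': q4 → q2
read 'c': q2 → q2
read 'd': q2 → q0
read 'd': q0 → q3
read 'a': q3 → q4
End state q4 is not accepting.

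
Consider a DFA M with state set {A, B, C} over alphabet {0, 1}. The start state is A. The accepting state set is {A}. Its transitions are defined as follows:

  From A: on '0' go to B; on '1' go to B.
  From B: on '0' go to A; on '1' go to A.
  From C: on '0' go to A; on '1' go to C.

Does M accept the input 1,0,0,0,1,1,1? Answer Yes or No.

No

start at A
read '1': A → B
read '0': B → A
read '0': A → B
read '0': B → A
read '1': A → B
read '1': B → A
read '1': A → B
End state B is not accepting.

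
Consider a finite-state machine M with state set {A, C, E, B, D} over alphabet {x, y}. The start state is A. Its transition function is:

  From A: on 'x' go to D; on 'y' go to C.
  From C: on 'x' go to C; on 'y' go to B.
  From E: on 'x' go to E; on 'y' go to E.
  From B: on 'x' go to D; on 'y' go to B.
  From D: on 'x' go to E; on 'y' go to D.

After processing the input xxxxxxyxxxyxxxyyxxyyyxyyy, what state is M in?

E

Trace: A -x-> D -x-> E -x-> E -x-> E -x-> E -x-> E -y-> E -x-> E -x-> E -x-> E -y-> E -x-> E -x-> E -x-> E -y-> E -y-> E -x-> E -x-> E -y-> E -y-> E -y-> E -x-> E -y-> E -y-> E -y-> E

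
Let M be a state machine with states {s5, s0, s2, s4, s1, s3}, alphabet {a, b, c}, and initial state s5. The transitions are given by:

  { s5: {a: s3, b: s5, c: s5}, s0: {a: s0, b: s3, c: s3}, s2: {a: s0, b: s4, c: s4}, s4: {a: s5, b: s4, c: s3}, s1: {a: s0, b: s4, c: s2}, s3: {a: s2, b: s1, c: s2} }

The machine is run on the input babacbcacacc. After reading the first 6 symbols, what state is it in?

s1

s5 → s5 → s3 → s1 → s0 → s3 → s1
After 6 symbols: s1.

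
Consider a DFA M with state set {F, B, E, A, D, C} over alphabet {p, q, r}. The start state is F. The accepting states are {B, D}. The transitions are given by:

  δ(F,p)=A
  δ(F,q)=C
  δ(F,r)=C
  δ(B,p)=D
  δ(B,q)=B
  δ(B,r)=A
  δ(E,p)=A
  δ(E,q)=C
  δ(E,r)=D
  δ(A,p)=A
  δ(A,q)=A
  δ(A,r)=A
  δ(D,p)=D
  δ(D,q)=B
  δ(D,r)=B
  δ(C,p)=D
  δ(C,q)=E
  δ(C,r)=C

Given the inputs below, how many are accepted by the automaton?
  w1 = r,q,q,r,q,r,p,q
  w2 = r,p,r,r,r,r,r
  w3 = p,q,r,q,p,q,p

w1: F → C → E → C → C → E → D → D → B  → end B, accepted
w2: F → C → D → B → A → A → A → A  → end A, rejected
w3: F → A → A → A → A → A → A → A  → end A, rejected

1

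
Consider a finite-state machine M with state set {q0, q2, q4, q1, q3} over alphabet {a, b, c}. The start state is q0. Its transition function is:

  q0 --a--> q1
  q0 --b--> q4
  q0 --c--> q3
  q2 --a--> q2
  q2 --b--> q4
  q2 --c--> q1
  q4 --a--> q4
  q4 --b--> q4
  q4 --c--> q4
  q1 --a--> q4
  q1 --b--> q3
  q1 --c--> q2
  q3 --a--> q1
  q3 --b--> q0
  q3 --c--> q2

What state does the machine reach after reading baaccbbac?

start at q0
read 'b': q0 → q4
read 'a': q4 → q4
read 'a': q4 → q4
read 'c': q4 → q4
read 'c': q4 → q4
read 'b': q4 → q4
read 'b': q4 → q4
read 'a': q4 → q4
read 'c': q4 → q4

q4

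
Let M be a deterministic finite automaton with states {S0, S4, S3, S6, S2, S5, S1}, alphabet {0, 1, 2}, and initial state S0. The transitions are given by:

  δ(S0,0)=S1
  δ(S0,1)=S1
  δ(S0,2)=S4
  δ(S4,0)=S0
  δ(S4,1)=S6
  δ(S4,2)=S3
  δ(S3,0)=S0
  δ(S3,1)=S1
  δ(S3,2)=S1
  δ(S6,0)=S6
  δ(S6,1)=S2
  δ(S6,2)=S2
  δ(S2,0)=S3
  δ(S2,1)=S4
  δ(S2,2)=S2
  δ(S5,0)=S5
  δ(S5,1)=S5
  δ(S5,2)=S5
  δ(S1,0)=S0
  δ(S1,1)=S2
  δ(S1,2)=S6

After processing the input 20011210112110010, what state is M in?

S3

Trace: S0 -2-> S4 -0-> S0 -0-> S1 -1-> S2 -1-> S4 -2-> S3 -1-> S1 -0-> S0 -1-> S1 -1-> S2 -2-> S2 -1-> S4 -1-> S6 -0-> S6 -0-> S6 -1-> S2 -0-> S3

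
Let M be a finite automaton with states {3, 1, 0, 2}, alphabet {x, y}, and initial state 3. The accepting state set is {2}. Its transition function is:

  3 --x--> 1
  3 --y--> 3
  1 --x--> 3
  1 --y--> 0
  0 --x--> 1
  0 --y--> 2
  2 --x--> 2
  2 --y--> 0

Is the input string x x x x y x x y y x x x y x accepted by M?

No

start at 3
read 'x': 3 → 1
read 'x': 1 → 3
read 'x': 3 → 1
read 'x': 1 → 3
read 'y': 3 → 3
read 'x': 3 → 1
read 'x': 1 → 3
read 'y': 3 → 3
read 'y': 3 → 3
read 'x': 3 → 1
read 'x': 1 → 3
read 'x': 3 → 1
read 'y': 1 → 0
read 'x': 0 → 1
End state 1 is not accepting.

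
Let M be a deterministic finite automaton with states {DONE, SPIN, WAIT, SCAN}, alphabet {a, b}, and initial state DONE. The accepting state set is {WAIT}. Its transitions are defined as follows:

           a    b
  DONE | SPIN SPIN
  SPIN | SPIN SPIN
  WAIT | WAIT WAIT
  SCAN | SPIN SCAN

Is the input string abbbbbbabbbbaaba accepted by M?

No

Trace: DONE -a-> SPIN -b-> SPIN -b-> SPIN -b-> SPIN -b-> SPIN -b-> SPIN -b-> SPIN -a-> SPIN -b-> SPIN -b-> SPIN -b-> SPIN -b-> SPIN -a-> SPIN -a-> SPIN -b-> SPIN -a-> SPIN
End state SPIN is not accepting.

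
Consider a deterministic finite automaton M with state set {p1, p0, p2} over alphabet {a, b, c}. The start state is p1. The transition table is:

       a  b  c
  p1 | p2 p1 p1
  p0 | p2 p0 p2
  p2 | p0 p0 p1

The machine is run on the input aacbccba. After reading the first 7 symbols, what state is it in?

start at p1
read 'a': p1 → p2
read 'a': p2 → p0
read 'c': p0 → p2
read 'b': p2 → p0
read 'c': p0 → p2
read 'c': p2 → p1
read 'b': p1 → p1
After 7 symbols: p1.

p1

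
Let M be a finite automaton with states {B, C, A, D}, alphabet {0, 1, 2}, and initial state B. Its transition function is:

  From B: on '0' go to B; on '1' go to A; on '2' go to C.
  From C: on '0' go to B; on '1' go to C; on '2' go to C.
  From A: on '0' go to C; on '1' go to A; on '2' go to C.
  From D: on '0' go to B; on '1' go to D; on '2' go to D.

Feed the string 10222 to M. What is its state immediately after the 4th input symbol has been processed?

C

B → A → C → C → C
After 4 symbols: C.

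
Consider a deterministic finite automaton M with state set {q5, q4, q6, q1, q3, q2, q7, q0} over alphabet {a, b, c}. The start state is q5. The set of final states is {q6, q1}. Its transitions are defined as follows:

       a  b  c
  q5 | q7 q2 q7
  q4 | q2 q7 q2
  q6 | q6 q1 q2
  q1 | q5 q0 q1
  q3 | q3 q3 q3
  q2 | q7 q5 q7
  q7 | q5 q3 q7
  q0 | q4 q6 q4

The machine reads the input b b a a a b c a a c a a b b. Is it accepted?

No

start at q5
read 'b': q5 → q2
read 'b': q2 → q5
read 'a': q5 → q7
read 'a': q7 → q5
read 'a': q5 → q7
read 'b': q7 → q3
read 'c': q3 → q3
read 'a': q3 → q3
read 'a': q3 → q3
read 'c': q3 → q3
read 'a': q3 → q3
read 'a': q3 → q3
read 'b': q3 → q3
read 'b': q3 → q3
End state q3 is not accepting.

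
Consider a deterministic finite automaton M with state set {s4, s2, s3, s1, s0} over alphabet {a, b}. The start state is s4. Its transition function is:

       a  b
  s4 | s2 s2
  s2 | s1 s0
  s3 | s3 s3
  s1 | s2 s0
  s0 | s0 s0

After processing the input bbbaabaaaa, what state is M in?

Trace: s4 -b-> s2 -b-> s0 -b-> s0 -a-> s0 -a-> s0 -b-> s0 -a-> s0 -a-> s0 -a-> s0 -a-> s0

s0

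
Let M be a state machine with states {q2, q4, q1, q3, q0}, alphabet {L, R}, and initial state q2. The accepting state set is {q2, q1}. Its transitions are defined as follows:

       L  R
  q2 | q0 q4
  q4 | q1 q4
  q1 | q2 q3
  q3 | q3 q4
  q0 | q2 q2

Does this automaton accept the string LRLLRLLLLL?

No

start at q2
read 'L': q2 → q0
read 'R': q0 → q2
read 'L': q2 → q0
read 'L': q0 → q2
read 'R': q2 → q4
read 'L': q4 → q1
read 'L': q1 → q2
read 'L': q2 → q0
read 'L': q0 → q2
read 'L': q2 → q0
End state q0 is not accepting.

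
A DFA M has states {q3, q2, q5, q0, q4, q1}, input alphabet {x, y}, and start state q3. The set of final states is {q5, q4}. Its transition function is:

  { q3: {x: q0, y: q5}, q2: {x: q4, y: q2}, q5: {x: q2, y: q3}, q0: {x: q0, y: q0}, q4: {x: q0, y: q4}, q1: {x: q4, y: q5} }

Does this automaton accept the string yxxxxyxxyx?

No

start at q3
read 'y': q3 → q5
read 'x': q5 → q2
read 'x': q2 → q4
read 'x': q4 → q0
read 'x': q0 → q0
read 'y': q0 → q0
read 'x': q0 → q0
read 'x': q0 → q0
read 'y': q0 → q0
read 'x': q0 → q0
End state q0 is not accepting.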